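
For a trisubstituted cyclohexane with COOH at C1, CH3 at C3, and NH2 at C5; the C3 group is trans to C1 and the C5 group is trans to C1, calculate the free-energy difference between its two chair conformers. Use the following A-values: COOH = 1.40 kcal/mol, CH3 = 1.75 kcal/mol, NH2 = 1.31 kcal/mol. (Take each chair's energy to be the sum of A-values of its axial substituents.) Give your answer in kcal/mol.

1.66 kcal/mol

Chair I (carboxyl axial, methyl equatorial, amino equatorial): E = 1.40 kcal/mol.
Chair II (carboxyl equatorial, methyl axial, amino axial): E = 3.06 kcal/mol.
ΔE = 3.06 − 1.40 = 1.66 kcal/mol; chair I is more stable.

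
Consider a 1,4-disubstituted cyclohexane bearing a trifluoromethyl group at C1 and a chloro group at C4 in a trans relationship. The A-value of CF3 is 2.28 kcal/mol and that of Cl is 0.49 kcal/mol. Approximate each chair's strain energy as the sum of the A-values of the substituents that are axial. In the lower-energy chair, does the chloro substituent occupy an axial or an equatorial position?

equatorial

C1 and C4 have opposite parity, so for the trans isomer the two substituents are e,e in one chair and a,a in the other.
Chair I (trifluoromethyl axial, chloro axial): E = 2.77 kcal/mol.
Chair II (trifluoromethyl equatorial, chloro equatorial): E = 0.00 kcal/mol.
Chair II is the more stable (lower-energy) conformer, and in that chair the chloro group is equatorial.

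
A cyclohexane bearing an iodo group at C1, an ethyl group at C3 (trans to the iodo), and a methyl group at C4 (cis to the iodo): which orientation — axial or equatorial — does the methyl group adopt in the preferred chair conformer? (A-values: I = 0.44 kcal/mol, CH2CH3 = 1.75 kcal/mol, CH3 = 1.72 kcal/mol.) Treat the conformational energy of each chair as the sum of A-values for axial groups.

equatorial

Chair I (iodo axial, ethyl equatorial, methyl equatorial): E = 0.44 kcal/mol.
Chair II (iodo equatorial, ethyl axial, methyl axial): E = 3.47 kcal/mol.
Chair I is the more stable (lower-energy) conformer, and in that chair the methyl group is equatorial.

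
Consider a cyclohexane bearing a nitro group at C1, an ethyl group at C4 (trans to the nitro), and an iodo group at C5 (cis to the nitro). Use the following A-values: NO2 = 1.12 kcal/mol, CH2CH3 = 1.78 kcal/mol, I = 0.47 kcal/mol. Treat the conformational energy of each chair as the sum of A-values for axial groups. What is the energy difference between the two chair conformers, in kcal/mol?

Chair I (nitro axial, ethyl axial, iodo axial): E = 3.37 kcal/mol.
Chair II (nitro equatorial, ethyl equatorial, iodo equatorial): E = 0.00 kcal/mol.
ΔE = 3.37 − 0.00 = 3.37 kcal/mol; chair II is more stable.

3.37 kcal/mol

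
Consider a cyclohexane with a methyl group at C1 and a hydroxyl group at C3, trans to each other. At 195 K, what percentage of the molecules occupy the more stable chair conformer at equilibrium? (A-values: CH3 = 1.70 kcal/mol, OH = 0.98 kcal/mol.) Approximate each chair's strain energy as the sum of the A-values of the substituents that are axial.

86.5%

C1 and C3 have the same parity, so for the trans isomer the two substituents are one axial and one equatorial in each chair.
Chair I (methyl axial, hydroxyl equatorial): E = 1.70 kcal/mol; chair II (methyl equatorial, hydroxyl axial): E = 0.98 kcal/mol.
ΔG = 0.72 kcal/mol between the two chairs.
K = exp(ΔG/RT) with R = 1.987×10⁻³ kcal mol⁻¹ K⁻¹ and T = 195 K gives K ≈ 6.41.
Fraction in the lower-energy chair = K/(K+1) = 86.5%.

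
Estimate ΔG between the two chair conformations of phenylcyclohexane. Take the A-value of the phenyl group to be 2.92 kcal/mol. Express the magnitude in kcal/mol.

2.92 kcal/mol

A monosubstituted cyclohexane has one chair with the phenyl group axial (E = A = 2.92 kcal/mol) and one with it equatorial (E = 0).
ΔE = 2.92 − 0 = 2.92 kcal/mol.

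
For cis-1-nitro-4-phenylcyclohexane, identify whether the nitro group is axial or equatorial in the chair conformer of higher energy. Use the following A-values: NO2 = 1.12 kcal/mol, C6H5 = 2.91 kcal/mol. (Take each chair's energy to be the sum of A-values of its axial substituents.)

equatorial

C1 and C4 have opposite parity, so for the cis isomer the two substituents are one axial and one equatorial in each chair.
Chair I (nitro axial, phenyl equatorial): E = 1.12 kcal/mol.
Chair II (nitro equatorial, phenyl axial): E = 2.91 kcal/mol.
Chair II is the less stable (higher-energy) conformer, and in that chair the nitro group is equatorial.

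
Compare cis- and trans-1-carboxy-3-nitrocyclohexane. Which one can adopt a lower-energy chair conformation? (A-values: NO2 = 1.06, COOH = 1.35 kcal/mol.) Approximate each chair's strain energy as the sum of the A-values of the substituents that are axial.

At 1,3 positions (parity same): cis → (e,e or a,a); trans → (a,e or e,a).
Best chair for cis: E = 0.00 kcal/mol; best chair for trans: E = 1.06 kcal/mol.
The cis isomer is lower by 1.06 kcal/mol.

cis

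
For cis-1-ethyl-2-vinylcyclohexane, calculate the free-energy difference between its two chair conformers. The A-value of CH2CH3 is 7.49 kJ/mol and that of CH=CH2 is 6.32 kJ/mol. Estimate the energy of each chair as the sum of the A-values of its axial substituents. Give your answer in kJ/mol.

1.17 kJ/mol

C1 and C2 have opposite parity, so for the cis isomer the two substituents are one axial and one equatorial in each chair.
Chair I (ethyl axial, vinyl equatorial): E = 7.49 kJ/mol.
Chair II (ethyl equatorial, vinyl axial): E = 6.32 kJ/mol.
ΔE = 7.49 − 6.32 = 1.17 kJ/mol; chair II is more stable.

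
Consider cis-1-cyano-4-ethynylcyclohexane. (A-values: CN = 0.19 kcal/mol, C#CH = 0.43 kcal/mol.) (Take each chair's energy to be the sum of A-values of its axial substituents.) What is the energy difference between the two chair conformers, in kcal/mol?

0.24 kcal/mol

C1 and C4 have opposite parity, so for the cis isomer the two substituents are one axial and one equatorial in each chair.
Chair I (cyano axial, ethynyl equatorial): E = 0.19 kcal/mol.
Chair II (cyano equatorial, ethynyl axial): E = 0.43 kcal/mol.
ΔE = 0.43 − 0.19 = 0.24 kcal/mol; chair I is more stable.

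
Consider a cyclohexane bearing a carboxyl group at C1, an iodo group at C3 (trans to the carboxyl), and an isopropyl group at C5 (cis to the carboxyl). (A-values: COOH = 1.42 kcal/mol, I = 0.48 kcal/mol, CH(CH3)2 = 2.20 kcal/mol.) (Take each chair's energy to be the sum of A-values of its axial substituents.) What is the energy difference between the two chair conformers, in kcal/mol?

3.14 kcal/mol

Chair I (carboxyl axial, iodo equatorial, isopropyl axial): E = 3.62 kcal/mol.
Chair II (carboxyl equatorial, iodo axial, isopropyl equatorial): E = 0.48 kcal/mol.
ΔE = 3.62 − 0.48 = 3.14 kcal/mol; chair II is more stable.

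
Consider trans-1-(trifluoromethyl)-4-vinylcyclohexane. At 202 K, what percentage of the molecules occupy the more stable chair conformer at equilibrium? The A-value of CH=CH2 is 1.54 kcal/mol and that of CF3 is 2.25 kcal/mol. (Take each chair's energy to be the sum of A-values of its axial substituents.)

100.0%

C1 and C4 have opposite parity, so for the trans isomer the two substituents are e,e in one chair and a,a in the other.
Chair I (vinyl axial, trifluoromethyl axial): E = 3.79 kcal/mol; chair II (vinyl equatorial, trifluoromethyl equatorial): E = 0.00 kcal/mol.
ΔG = 3.79 kcal/mol between the two chairs.
K = exp(ΔG/RT) with R = 1.987×10⁻³ kcal mol⁻¹ K⁻¹ and T = 202 K gives K ≈ 1.26e+04.
Fraction in the lower-energy chair = K/(K+1) = 100.0%.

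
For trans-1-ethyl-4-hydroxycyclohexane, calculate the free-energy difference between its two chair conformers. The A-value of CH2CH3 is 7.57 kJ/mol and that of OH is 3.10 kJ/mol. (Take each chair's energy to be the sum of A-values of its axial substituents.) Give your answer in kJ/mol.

10.67 kJ/mol

C1 and C4 have opposite parity, so for the trans isomer the two substituents are e,e in one chair and a,a in the other.
Chair I (ethyl axial, hydroxyl axial): E = 10.67 kJ/mol.
Chair II (ethyl equatorial, hydroxyl equatorial): E = 0.00 kJ/mol.
ΔE = 10.67 − 0.00 = 10.67 kJ/mol; chair II is more stable.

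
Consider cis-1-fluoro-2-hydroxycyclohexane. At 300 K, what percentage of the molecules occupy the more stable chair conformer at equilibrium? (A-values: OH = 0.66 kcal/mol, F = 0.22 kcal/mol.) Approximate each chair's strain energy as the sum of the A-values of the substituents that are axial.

67.7%

C1 and C2 have opposite parity, so for the cis isomer the two substituents are one axial and one equatorial in each chair.
Chair I (hydroxyl axial, fluoro equatorial): E = 0.66 kcal/mol; chair II (hydroxyl equatorial, fluoro axial): E = 0.22 kcal/mol.
ΔG = 0.44 kcal/mol between the two chairs.
K = exp(ΔG/RT) with R = 1.987×10⁻³ kcal mol⁻¹ K⁻¹ and T = 300 K gives K ≈ 2.09.
Fraction in the lower-energy chair = K/(K+1) = 67.7%.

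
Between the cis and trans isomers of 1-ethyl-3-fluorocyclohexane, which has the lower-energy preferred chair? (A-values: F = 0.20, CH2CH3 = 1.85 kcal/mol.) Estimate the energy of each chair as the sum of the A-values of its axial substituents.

At 1,3 positions (parity same): cis → (e,e or a,a); trans → (a,e or e,a).
Best chair for cis: E = 0.00 kcal/mol; best chair for trans: E = 0.20 kcal/mol.
The cis isomer is lower by 0.20 kcal/mol.

cis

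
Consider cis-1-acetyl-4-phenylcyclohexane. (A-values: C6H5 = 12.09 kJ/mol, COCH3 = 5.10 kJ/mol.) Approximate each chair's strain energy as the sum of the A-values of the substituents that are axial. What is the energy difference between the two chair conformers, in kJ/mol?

6.99 kJ/mol

C1 and C4 have opposite parity, so for the cis isomer the two substituents are one axial and one equatorial in each chair.
Chair I (phenyl axial, acetyl equatorial): E = 12.09 kJ/mol.
Chair II (phenyl equatorial, acetyl axial): E = 5.10 kJ/mol.
ΔE = 12.09 − 5.10 = 6.99 kJ/mol; chair II is more stable.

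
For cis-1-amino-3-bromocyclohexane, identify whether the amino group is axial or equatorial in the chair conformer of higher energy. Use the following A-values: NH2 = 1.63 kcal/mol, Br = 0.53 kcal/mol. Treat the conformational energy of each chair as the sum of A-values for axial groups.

C1 and C3 have the same parity, so for the cis isomer the two substituents are e,e in one chair and a,a in the other.
Chair I (amino axial, bromo axial): E = 2.16 kcal/mol.
Chair II (amino equatorial, bromo equatorial): E = 0.00 kcal/mol.
Chair I is the less stable (higher-energy) conformer, and in that chair the amino group is axial.

axial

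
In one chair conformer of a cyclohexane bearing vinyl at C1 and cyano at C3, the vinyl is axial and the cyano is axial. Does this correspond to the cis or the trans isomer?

cis

C1 and C3 have the same parity, so their axial bonds point in the same direction.
With same-parity carbons, two substituents on the same face are both axial or both equatorial; opposite faces give one of each.
Here the groups are axial/axial → same face → cis.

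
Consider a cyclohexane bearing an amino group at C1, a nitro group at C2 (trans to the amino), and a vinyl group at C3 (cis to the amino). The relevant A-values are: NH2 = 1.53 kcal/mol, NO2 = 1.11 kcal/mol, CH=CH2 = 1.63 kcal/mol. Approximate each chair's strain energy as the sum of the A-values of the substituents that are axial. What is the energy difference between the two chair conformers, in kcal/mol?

4.27 kcal/mol

Chair I (amino axial, nitro axial, vinyl axial): E = 4.27 kcal/mol.
Chair II (amino equatorial, nitro equatorial, vinyl equatorial): E = 0.00 kcal/mol.
ΔE = 4.27 − 0.00 = 4.27 kcal/mol; chair II is more stable.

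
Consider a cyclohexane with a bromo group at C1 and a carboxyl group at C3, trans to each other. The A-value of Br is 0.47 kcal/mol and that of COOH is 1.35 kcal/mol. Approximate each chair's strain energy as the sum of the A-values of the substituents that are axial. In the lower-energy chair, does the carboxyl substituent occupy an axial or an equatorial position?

C1 and C3 have the same parity, so for the trans isomer the two substituents are one axial and one equatorial in each chair.
Chair I (bromo axial, carboxyl equatorial): E = 0.47 kcal/mol.
Chair II (bromo equatorial, carboxyl axial): E = 1.35 kcal/mol.
Chair I is the more stable (lower-energy) conformer, and in that chair the carboxyl group is equatorial.

equatorial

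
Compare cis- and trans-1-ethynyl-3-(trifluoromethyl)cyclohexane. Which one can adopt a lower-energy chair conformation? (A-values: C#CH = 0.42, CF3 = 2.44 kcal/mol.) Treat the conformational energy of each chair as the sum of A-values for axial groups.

At 1,3 positions (parity same): cis → (e,e or a,a); trans → (a,e or e,a).
Best chair for cis: E = 0.00 kcal/mol; best chair for trans: E = 0.42 kcal/mol.
The cis isomer is lower by 0.42 kcal/mol.

cis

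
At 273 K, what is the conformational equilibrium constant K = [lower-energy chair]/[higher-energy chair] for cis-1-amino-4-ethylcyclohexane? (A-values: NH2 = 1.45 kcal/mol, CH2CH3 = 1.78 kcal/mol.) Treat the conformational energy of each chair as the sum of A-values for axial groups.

C1 and C4 have opposite parity, so for the cis isomer the two substituents are one axial and one equatorial in each chair.
Chair I (amino axial, ethyl equatorial): E = 1.45 kcal/mol; chair II (amino equatorial, ethyl axial): E = 1.78 kcal/mol.
ΔG = 0.33 kcal/mol between the two chairs.
K = exp(ΔG/RT) with R = 1.987×10⁻³ kcal mol⁻¹ K⁻¹ and T = 273 K gives K ≈ 1.84.

K ≈ 1.84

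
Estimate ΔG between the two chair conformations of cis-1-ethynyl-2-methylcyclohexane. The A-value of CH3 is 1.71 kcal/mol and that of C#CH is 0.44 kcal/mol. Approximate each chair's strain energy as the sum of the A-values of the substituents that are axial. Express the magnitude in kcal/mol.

C1 and C2 have opposite parity, so for the cis isomer the two substituents are one axial and one equatorial in each chair.
Chair I (methyl axial, ethynyl equatorial): E = 1.71 kcal/mol.
Chair II (methyl equatorial, ethynyl axial): E = 0.44 kcal/mol.
ΔE = 1.71 − 0.44 = 1.27 kcal/mol; chair II is more stable.

1.27 kcal/mol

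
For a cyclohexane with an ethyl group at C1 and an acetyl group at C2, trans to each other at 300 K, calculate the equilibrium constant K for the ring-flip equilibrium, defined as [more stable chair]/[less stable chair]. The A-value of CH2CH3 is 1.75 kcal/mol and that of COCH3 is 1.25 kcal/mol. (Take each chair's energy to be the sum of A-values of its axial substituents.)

K ≈ 153

C1 and C2 have opposite parity, so for the trans isomer the two substituents are e,e in one chair and a,a in the other.
Chair I (ethyl axial, acetyl axial): E = 3.00 kcal/mol; chair II (ethyl equatorial, acetyl equatorial): E = 0.00 kcal/mol.
ΔG = 3.00 kcal/mol between the two chairs.
K = exp(ΔG/RT) with R = 1.987×10⁻³ kcal mol⁻¹ K⁻¹ and T = 300 K gives K ≈ 153.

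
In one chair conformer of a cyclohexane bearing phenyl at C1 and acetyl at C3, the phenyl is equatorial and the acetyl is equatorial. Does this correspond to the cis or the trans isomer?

cis

C1 and C3 have the same parity, so their axial bonds point in the same direction.
With same-parity carbons, two substituents on the same face are both axial or both equatorial; opposite faces give one of each.
Here the groups are equatorial/equatorial → same face → cis.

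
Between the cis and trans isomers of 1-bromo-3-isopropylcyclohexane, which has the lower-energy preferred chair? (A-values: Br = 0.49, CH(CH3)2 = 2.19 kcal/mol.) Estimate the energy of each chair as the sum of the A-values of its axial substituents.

At 1,3 positions (parity same): cis → (e,e or a,a); trans → (a,e or e,a).
Best chair for cis: E = 0.00 kcal/mol; best chair for trans: E = 0.49 kcal/mol.
The cis isomer is lower by 0.49 kcal/mol.

cis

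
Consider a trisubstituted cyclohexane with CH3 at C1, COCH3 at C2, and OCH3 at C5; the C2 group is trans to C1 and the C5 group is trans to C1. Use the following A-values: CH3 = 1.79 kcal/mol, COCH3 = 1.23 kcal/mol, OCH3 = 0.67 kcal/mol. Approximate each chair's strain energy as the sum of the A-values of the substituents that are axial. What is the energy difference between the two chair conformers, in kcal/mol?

2.35 kcal/mol

Chair I (methyl axial, acetyl axial, methoxy equatorial): E = 3.02 kcal/mol.
Chair II (methyl equatorial, acetyl equatorial, methoxy axial): E = 0.67 kcal/mol.
ΔE = 3.02 − 0.67 = 2.35 kcal/mol; chair II is more stable.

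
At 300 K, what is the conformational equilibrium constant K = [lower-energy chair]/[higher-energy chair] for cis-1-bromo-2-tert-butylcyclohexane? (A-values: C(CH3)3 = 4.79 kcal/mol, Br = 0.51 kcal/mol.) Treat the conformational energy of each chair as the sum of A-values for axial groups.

C1 and C2 have opposite parity, so for the cis isomer the two substituents are one axial and one equatorial in each chair.
Chair I (tert-butyl axial, bromo equatorial): E = 4.79 kcal/mol; chair II (tert-butyl equatorial, bromo axial): E = 0.51 kcal/mol.
ΔG = 4.28 kcal/mol between the two chairs.
K = exp(ΔG/RT) with R = 1.987×10⁻³ kcal mol⁻¹ K⁻¹ and T = 300 K gives K ≈ 1.31e+03.

K ≈ 1313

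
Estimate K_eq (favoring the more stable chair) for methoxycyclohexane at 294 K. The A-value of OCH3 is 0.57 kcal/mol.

K ≈ 2.65

One chair has the methoxy group axial (E = 0.57 kcal/mol) and the other has it equatorial (E = 0).
ΔG = 0.57 kcal/mol between the two chairs.
K = exp(ΔG/RT) with R = 1.987×10⁻³ kcal mol⁻¹ K⁻¹ and T = 294 K gives K ≈ 2.65.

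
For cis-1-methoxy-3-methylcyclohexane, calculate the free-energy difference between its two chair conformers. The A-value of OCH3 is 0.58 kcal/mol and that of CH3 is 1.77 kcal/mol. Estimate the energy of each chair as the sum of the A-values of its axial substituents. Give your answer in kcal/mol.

2.35 kcal/mol

C1 and C3 have the same parity, so for the cis isomer the two substituents are e,e in one chair and a,a in the other.
Chair I (methoxy axial, methyl axial): E = 2.35 kcal/mol.
Chair II (methoxy equatorial, methyl equatorial): E = 0.00 kcal/mol.
ΔE = 2.35 − 0.00 = 2.35 kcal/mol; chair II is more stable.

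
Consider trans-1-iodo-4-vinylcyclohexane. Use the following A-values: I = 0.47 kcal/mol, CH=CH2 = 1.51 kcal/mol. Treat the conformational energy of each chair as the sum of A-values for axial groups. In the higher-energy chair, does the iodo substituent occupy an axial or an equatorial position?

axial

C1 and C4 have opposite parity, so for the trans isomer the two substituents are e,e in one chair and a,a in the other.
Chair I (iodo axial, vinyl axial): E = 1.98 kcal/mol.
Chair II (iodo equatorial, vinyl equatorial): E = 0.00 kcal/mol.
Chair I is the less stable (higher-energy) conformer, and in that chair the iodo group is axial.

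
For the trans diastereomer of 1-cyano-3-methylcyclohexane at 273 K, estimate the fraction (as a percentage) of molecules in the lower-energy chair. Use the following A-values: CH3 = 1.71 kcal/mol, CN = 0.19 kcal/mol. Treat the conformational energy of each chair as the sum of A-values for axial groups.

C1 and C3 have the same parity, so for the trans isomer the two substituents are one axial and one equatorial in each chair.
Chair I (methyl axial, cyano equatorial): E = 1.71 kcal/mol; chair II (methyl equatorial, cyano axial): E = 0.19 kcal/mol.
ΔG = 1.52 kcal/mol between the two chairs.
K = exp(ΔG/RT) with R = 1.987×10⁻³ kcal mol⁻¹ K⁻¹ and T = 273 K gives K ≈ 16.5.
Fraction in the lower-energy chair = K/(K+1) = 94.3%.

94.3%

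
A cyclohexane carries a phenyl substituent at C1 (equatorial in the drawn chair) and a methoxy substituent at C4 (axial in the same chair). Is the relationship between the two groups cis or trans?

C1 and C4 have opposite parity, so their axial bonds point in opposite directions.
With opposite-parity carbons, two substituents on the same face are one axial and one equatorial; opposite faces give both axial or both equatorial.
Here the groups are equatorial/axial → same face → cis.

cis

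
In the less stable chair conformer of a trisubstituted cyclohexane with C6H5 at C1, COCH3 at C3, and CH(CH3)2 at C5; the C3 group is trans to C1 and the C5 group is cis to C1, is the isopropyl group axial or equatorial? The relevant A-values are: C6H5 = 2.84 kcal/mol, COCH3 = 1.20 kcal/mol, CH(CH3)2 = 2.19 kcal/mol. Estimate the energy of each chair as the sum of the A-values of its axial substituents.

Chair I (phenyl axial, acetyl equatorial, isopropyl axial): E = 5.03 kcal/mol.
Chair II (phenyl equatorial, acetyl axial, isopropyl equatorial): E = 1.20 kcal/mol.
Chair I is the less stable (higher-energy) conformer, and in that chair the isopropyl group is axial.

axial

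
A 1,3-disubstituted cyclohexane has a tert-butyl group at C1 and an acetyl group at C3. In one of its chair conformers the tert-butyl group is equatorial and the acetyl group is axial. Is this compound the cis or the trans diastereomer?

trans

C1 and C3 have the same parity, so their axial bonds point in the same direction.
With same-parity carbons, two substituents on the same face are both axial or both equatorial; opposite faces give one of each.
Here the groups are equatorial/axial → opposite face → trans.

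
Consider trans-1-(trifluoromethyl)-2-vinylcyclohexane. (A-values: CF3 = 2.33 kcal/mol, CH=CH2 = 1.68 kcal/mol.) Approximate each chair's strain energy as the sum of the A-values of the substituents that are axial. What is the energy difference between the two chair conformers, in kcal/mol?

C1 and C2 have opposite parity, so for the trans isomer the two substituents are e,e in one chair and a,a in the other.
Chair I (trifluoromethyl axial, vinyl axial): E = 4.01 kcal/mol.
Chair II (trifluoromethyl equatorial, vinyl equatorial): E = 0.00 kcal/mol.
ΔE = 4.01 − 0.00 = 4.01 kcal/mol; chair II is more stable.

4.01 kcal/mol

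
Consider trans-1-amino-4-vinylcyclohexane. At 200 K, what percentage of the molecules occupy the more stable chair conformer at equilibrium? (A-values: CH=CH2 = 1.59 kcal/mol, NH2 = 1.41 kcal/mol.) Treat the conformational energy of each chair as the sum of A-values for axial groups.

C1 and C4 have opposite parity, so for the trans isomer the two substituents are e,e in one chair and a,a in the other.
Chair I (vinyl axial, amino axial): E = 3.00 kcal/mol; chair II (vinyl equatorial, amino equatorial): E = 0.00 kcal/mol.
ΔG = 3.00 kcal/mol between the two chairs.
K = exp(ΔG/RT) with R = 1.987×10⁻³ kcal mol⁻¹ K⁻¹ and T = 200 K gives K ≈ 1.9e+03.
Fraction in the lower-energy chair = K/(K+1) = 99.9%.

99.9%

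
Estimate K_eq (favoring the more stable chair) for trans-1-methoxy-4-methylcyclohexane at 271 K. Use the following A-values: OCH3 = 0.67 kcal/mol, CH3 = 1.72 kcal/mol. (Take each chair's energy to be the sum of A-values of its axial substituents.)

C1 and C4 have opposite parity, so for the trans isomer the two substituents are e,e in one chair and a,a in the other.
Chair I (methoxy axial, methyl axial): E = 2.39 kcal/mol; chair II (methoxy equatorial, methyl equatorial): E = 0.00 kcal/mol.
ΔG = 2.39 kcal/mol between the two chairs.
K = exp(ΔG/RT) with R = 1.987×10⁻³ kcal mol⁻¹ K⁻¹ and T = 271 K gives K ≈ 84.6.

K ≈ 84.6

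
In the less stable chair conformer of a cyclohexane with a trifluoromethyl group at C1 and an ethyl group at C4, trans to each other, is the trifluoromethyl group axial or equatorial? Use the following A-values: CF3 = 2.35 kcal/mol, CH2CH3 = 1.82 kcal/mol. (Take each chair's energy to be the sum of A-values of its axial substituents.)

axial

C1 and C4 have opposite parity, so for the trans isomer the two substituents are e,e in one chair and a,a in the other.
Chair I (trifluoromethyl axial, ethyl axial): E = 4.17 kcal/mol.
Chair II (trifluoromethyl equatorial, ethyl equatorial): E = 0.00 kcal/mol.
Chair I is the less stable (higher-energy) conformer, and in that chair the trifluoromethyl group is axial.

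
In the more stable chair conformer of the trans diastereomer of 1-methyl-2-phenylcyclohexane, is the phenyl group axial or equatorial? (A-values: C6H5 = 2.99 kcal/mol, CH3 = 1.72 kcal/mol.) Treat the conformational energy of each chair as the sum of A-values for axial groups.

C1 and C2 have opposite parity, so for the trans isomer the two substituents are e,e in one chair and a,a in the other.
Chair I (phenyl axial, methyl axial): E = 4.71 kcal/mol.
Chair II (phenyl equatorial, methyl equatorial): E = 0.00 kcal/mol.
Chair II is the more stable (lower-energy) conformer, and in that chair the phenyl group is equatorial.

equatorial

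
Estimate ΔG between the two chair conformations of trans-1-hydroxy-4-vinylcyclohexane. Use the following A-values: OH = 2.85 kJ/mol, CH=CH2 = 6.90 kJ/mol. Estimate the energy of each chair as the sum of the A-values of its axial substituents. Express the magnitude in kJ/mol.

9.75 kJ/mol

C1 and C4 have opposite parity, so for the trans isomer the two substituents are e,e in one chair and a,a in the other.
Chair I (hydroxyl axial, vinyl axial): E = 9.75 kJ/mol.
Chair II (hydroxyl equatorial, vinyl equatorial): E = 0.00 kJ/mol.
ΔE = 9.75 − 0.00 = 9.75 kJ/mol; chair II is more stable.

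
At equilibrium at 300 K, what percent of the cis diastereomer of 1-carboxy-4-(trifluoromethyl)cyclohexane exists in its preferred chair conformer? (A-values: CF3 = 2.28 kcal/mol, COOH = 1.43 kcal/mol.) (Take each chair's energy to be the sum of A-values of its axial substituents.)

80.6%

C1 and C4 have opposite parity, so for the cis isomer the two substituents are one axial and one equatorial in each chair.
Chair I (trifluoromethyl axial, carboxyl equatorial): E = 2.28 kcal/mol; chair II (trifluoromethyl equatorial, carboxyl axial): E = 1.43 kcal/mol.
ΔG = 0.85 kcal/mol between the two chairs.
K = exp(ΔG/RT) with R = 1.987×10⁻³ kcal mol⁻¹ K⁻¹ and T = 300 K gives K ≈ 4.16.
Fraction in the lower-energy chair = K/(K+1) = 80.6%.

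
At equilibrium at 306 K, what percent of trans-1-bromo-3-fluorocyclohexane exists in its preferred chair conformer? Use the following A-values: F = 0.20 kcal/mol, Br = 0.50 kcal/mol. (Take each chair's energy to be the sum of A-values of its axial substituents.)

C1 and C3 have the same parity, so for the trans isomer the two substituents are one axial and one equatorial in each chair.
Chair I (fluoro axial, bromo equatorial): E = 0.20 kcal/mol; chair II (fluoro equatorial, bromo axial): E = 0.50 kcal/mol.
ΔG = 0.30 kcal/mol between the two chairs.
K = exp(ΔG/RT) with R = 1.987×10⁻³ kcal mol⁻¹ K⁻¹ and T = 306 K gives K ≈ 1.64.
Fraction in the lower-energy chair = K/(K+1) = 62.1%.

62.1%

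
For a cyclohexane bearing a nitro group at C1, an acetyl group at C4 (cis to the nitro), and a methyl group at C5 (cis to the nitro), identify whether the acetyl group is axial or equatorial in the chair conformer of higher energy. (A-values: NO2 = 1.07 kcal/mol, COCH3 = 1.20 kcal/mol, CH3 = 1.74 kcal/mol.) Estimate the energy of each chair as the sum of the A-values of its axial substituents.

equatorial

Chair I (nitro axial, acetyl equatorial, methyl axial): E = 2.81 kcal/mol.
Chair II (nitro equatorial, acetyl axial, methyl equatorial): E = 1.20 kcal/mol.
Chair I is the less stable (higher-energy) conformer, and in that chair the acetyl group is equatorial.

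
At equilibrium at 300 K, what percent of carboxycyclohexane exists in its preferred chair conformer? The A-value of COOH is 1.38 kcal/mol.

91.0%

One chair has the carboxyl group axial (E = 1.38 kcal/mol) and the other has it equatorial (E = 0).
ΔG = 1.38 kcal/mol between the two chairs.
K = exp(ΔG/RT) with R = 1.987×10⁻³ kcal mol⁻¹ K⁻¹ and T = 300 K gives K ≈ 10.1.
Fraction in the lower-energy chair = K/(K+1) = 91.0%.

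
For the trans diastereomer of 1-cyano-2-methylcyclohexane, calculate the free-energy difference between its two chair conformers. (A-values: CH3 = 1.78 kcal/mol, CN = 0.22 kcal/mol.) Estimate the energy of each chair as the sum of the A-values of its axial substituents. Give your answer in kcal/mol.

C1 and C2 have opposite parity, so for the trans isomer the two substituents are e,e in one chair and a,a in the other.
Chair I (methyl axial, cyano axial): E = 2.00 kcal/mol.
Chair II (methyl equatorial, cyano equatorial): E = 0.00 kcal/mol.
ΔE = 2.00 − 0.00 = 2.00 kcal/mol; chair II is more stable.

2.00 kcal/mol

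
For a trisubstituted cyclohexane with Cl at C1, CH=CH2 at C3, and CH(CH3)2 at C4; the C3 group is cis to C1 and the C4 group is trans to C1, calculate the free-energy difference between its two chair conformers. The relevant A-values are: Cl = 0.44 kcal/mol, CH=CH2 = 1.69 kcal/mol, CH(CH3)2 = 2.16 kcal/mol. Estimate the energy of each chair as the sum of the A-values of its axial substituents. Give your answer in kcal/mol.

Chair I (chloro axial, vinyl axial, isopropyl axial): E = 4.29 kcal/mol.
Chair II (chloro equatorial, vinyl equatorial, isopropyl equatorial): E = 0.00 kcal/mol.
ΔE = 4.29 − 0.00 = 4.29 kcal/mol; chair II is more stable.

4.29 kcal/mol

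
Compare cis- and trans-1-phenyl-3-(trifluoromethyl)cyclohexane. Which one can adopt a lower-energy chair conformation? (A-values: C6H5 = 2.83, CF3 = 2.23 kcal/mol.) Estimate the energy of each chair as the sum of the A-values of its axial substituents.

cis

At 1,3 positions (parity same): cis → (e,e or a,a); trans → (a,e or e,a).
Best chair for cis: E = 0.00 kcal/mol; best chair for trans: E = 2.23 kcal/mol.
The cis isomer is lower by 2.23 kcal/mol.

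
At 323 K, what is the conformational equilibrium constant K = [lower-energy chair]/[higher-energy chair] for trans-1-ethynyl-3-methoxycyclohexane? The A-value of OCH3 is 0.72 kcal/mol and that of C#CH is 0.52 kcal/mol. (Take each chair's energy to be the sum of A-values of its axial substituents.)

C1 and C3 have the same parity, so for the trans isomer the two substituents are one axial and one equatorial in each chair.
Chair I (methoxy axial, ethynyl equatorial): E = 0.72 kcal/mol; chair II (methoxy equatorial, ethynyl axial): E = 0.52 kcal/mol.
ΔG = 0.20 kcal/mol between the two chairs.
K = exp(ΔG/RT) with R = 1.987×10⁻³ kcal mol⁻¹ K⁻¹ and T = 323 K gives K ≈ 1.37.

K ≈ 1.37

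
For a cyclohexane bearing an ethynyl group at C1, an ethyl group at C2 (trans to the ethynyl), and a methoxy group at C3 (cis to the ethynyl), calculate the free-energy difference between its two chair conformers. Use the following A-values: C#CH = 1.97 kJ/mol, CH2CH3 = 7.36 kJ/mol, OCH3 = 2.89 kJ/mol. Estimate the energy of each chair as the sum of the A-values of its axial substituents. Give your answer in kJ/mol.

Chair I (ethynyl axial, ethyl axial, methoxy axial): E = 12.22 kJ/mol.
Chair II (ethynyl equatorial, ethyl equatorial, methoxy equatorial): E = 0.00 kJ/mol.
ΔE = 12.22 − 0.00 = 12.22 kJ/mol; chair II is more stable.

12.22 kJ/mol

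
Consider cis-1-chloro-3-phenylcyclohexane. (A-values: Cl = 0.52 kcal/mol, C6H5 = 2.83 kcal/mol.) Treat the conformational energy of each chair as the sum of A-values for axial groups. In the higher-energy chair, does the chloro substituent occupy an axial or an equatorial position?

axial

C1 and C3 have the same parity, so for the cis isomer the two substituents are e,e in one chair and a,a in the other.
Chair I (chloro axial, phenyl axial): E = 3.35 kcal/mol.
Chair II (chloro equatorial, phenyl equatorial): E = 0.00 kcal/mol.
Chair I is the less stable (higher-energy) conformer, and in that chair the chloro group is axial.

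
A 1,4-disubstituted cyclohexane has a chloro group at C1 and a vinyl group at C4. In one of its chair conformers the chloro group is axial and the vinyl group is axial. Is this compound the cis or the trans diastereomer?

trans

C1 and C4 have opposite parity, so their axial bonds point in opposite directions.
With opposite-parity carbons, two substituents on the same face are one axial and one equatorial; opposite faces give both axial or both equatorial.
Here the groups are axial/axial → opposite face → trans.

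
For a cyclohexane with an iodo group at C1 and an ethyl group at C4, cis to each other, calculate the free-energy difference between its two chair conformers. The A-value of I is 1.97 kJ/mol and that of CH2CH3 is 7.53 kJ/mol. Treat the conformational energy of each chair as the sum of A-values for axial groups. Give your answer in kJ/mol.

C1 and C4 have opposite parity, so for the cis isomer the two substituents are one axial and one equatorial in each chair.
Chair I (iodo axial, ethyl equatorial): E = 1.97 kJ/mol.
Chair II (iodo equatorial, ethyl axial): E = 7.53 kJ/mol.
ΔE = 7.53 − 1.97 = 5.56 kJ/mol; chair I is more stable.

5.56 kJ/mol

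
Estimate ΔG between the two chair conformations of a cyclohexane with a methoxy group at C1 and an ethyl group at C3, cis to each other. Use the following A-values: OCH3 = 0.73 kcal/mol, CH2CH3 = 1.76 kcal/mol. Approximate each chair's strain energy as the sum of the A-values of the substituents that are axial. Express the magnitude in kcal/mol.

C1 and C3 have the same parity, so for the cis isomer the two substituents are e,e in one chair and a,a in the other.
Chair I (methoxy axial, ethyl axial): E = 2.49 kcal/mol.
Chair II (methoxy equatorial, ethyl equatorial): E = 0.00 kcal/mol.
ΔE = 2.49 − 0.00 = 2.49 kcal/mol; chair II is more stable.

2.49 kcal/mol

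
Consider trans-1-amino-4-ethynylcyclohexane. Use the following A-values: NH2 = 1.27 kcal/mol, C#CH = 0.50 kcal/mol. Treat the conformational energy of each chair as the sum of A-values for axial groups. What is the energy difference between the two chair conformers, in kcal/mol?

1.77 kcal/mol

C1 and C4 have opposite parity, so for the trans isomer the two substituents are e,e in one chair and a,a in the other.
Chair I (amino axial, ethynyl axial): E = 1.77 kcal/mol.
Chair II (amino equatorial, ethynyl equatorial): E = 0.00 kcal/mol.
ΔE = 1.77 − 0.00 = 1.77 kcal/mol; chair II is more stable.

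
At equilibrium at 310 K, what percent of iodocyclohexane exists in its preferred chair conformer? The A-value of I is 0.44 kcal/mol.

One chair has the iodo group axial (E = 0.44 kcal/mol) and the other has it equatorial (E = 0).
ΔG = 0.44 kcal/mol between the two chairs.
K = exp(ΔG/RT) with R = 1.987×10⁻³ kcal mol⁻¹ K⁻¹ and T = 310 K gives K ≈ 2.04.
Fraction in the lower-energy chair = K/(K+1) = 67.1%.

67.1%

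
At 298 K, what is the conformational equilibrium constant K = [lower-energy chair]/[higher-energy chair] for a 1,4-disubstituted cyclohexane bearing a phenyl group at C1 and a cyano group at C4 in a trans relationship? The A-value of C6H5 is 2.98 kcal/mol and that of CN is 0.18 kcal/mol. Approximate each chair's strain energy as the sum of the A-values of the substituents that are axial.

K ≈ 208

C1 and C4 have opposite parity, so for the trans isomer the two substituents are e,e in one chair and a,a in the other.
Chair I (phenyl axial, cyano axial): E = 3.16 kcal/mol; chair II (phenyl equatorial, cyano equatorial): E = 0.00 kcal/mol.
ΔG = 3.16 kcal/mol between the two chairs.
K = exp(ΔG/RT) with R = 1.987×10⁻³ kcal mol⁻¹ K⁻¹ and T = 298 K gives K ≈ 208.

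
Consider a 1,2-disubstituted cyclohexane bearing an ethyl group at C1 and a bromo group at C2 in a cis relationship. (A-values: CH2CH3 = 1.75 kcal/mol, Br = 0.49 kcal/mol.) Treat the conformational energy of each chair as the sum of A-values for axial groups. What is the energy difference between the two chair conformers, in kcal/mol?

C1 and C2 have opposite parity, so for the cis isomer the two substituents are one axial and one equatorial in each chair.
Chair I (ethyl axial, bromo equatorial): E = 1.75 kcal/mol.
Chair II (ethyl equatorial, bromo axial): E = 0.49 kcal/mol.
ΔE = 1.75 − 0.49 = 1.26 kcal/mol; chair II is more stable.

1.26 kcal/mol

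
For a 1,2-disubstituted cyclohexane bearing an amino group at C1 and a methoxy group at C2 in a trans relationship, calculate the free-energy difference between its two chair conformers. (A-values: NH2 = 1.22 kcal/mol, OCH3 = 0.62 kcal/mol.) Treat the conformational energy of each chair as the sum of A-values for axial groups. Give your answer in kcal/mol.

C1 and C2 have opposite parity, so for the trans isomer the two substituents are e,e in one chair and a,a in the other.
Chair I (amino axial, methoxy axial): E = 1.84 kcal/mol.
Chair II (amino equatorial, methoxy equatorial): E = 0.00 kcal/mol.
ΔE = 1.84 − 0.00 = 1.84 kcal/mol; chair II is more stable.

1.84 kcal/mol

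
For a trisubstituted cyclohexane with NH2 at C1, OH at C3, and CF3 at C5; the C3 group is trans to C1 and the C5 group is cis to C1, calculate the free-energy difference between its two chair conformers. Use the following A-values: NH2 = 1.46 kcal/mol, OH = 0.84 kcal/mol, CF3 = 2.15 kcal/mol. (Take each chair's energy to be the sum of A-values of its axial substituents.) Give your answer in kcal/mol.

2.77 kcal/mol

Chair I (amino axial, hydroxyl equatorial, trifluoromethyl axial): E = 3.61 kcal/mol.
Chair II (amino equatorial, hydroxyl axial, trifluoromethyl equatorial): E = 0.84 kcal/mol.
ΔE = 3.61 − 0.84 = 2.77 kcal/mol; chair II is more stable.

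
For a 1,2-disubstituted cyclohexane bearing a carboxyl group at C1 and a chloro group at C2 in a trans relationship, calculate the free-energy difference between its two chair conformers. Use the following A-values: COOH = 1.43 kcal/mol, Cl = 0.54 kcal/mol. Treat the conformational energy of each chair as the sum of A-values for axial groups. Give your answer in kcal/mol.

C1 and C2 have opposite parity, so for the trans isomer the two substituents are e,e in one chair and a,a in the other.
Chair I (carboxyl axial, chloro axial): E = 1.97 kcal/mol.
Chair II (carboxyl equatorial, chloro equatorial): E = 0.00 kcal/mol.
ΔE = 1.97 − 0.00 = 1.97 kcal/mol; chair II is more stable.

1.97 kcal/mol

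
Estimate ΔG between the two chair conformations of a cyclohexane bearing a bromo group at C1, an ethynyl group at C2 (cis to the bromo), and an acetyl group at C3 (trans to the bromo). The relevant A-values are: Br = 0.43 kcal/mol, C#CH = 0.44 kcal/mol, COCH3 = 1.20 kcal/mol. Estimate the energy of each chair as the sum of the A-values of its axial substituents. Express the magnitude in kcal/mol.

Chair I (bromo axial, ethynyl equatorial, acetyl equatorial): E = 0.43 kcal/mol.
Chair II (bromo equatorial, ethynyl axial, acetyl axial): E = 1.64 kcal/mol.
ΔE = 1.64 − 0.43 = 1.21 kcal/mol; chair I is more stable.

1.21 kcal/mol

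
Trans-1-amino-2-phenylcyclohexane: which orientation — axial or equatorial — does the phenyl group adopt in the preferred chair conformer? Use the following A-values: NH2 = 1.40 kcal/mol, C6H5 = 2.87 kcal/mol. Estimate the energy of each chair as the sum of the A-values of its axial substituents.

equatorial

C1 and C2 have opposite parity, so for the trans isomer the two substituents are e,e in one chair and a,a in the other.
Chair I (amino axial, phenyl axial): E = 4.27 kcal/mol.
Chair II (amino equatorial, phenyl equatorial): E = 0.00 kcal/mol.
Chair II is the more stable (lower-energy) conformer, and in that chair the phenyl group is equatorial.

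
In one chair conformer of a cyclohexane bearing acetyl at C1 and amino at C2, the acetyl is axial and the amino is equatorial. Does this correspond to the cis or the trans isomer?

C1 and C2 have opposite parity, so their axial bonds point in opposite directions.
With opposite-parity carbons, two substituents on the same face are one axial and one equatorial; opposite faces give both axial or both equatorial.
Here the groups are axial/equatorial → same face → cis.

cis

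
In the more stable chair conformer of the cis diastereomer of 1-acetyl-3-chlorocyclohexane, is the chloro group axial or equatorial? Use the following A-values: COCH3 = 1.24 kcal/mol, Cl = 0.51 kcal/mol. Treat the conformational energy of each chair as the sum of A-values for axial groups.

C1 and C3 have the same parity, so for the cis isomer the two substituents are e,e in one chair and a,a in the other.
Chair I (acetyl axial, chloro axial): E = 1.75 kcal/mol.
Chair II (acetyl equatorial, chloro equatorial): E = 0.00 kcal/mol.
Chair II is the more stable (lower-energy) conformer, and in that chair the chloro group is equatorial.

equatorial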